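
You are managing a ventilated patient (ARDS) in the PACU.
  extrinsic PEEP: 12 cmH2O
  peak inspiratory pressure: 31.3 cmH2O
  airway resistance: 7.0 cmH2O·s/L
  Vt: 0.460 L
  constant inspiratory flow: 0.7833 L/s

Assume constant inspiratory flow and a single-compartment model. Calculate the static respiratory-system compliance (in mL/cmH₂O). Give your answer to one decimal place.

33.3

Equation of motion (constant flow): PIP = Vt/C + R·V̇ + PEEP.
Vt/C = PIP − R·V̇ − PEEP = 31.3 − 7.0×0.7833 − 12 = 31.3 − 5.483 − 12 = 13.817 cmH2O.
C = Vt / 13.817 = 460 / 13.817 = 33.292 mL/cmH2O.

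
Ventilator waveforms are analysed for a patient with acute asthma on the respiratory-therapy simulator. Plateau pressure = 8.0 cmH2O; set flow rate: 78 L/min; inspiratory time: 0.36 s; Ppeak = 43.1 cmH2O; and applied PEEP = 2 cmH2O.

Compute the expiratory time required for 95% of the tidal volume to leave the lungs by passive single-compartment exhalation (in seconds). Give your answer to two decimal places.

Flow: 78 L/min ÷ 60 = 1.3 L/s.
Vt = flow × Ti = 1.3 L/s × 0.36 s × 1000 mL/L = 468.0 mL.
R = (PIP − Pplat)/V̇ = (43.1 − 8.0) / 1.3 = 35.1/1.3 = 27.0 cmH2O·s/L.
C = Vt/(Pplat − PEEP) = 468.0 / (8.0 − 2) = 468.0/6.0 = 78.0 mL/cmH2O.
τ = R × C = 27.0 × 0.078 L/cmH2O = 2.106 s.
t = −τ·ln(1 − 0.95) = −2.106·ln(0.05) = 6.309 s.

6.31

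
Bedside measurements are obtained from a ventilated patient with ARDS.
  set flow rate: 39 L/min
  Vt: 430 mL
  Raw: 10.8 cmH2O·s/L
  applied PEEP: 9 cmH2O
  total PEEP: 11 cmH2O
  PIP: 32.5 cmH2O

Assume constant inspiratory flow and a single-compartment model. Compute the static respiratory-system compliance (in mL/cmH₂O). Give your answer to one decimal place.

29.7

Flow: 39 L/min ÷ 60 = 0.65 L/s.
Total PEEP = 11 cmH2O (set 9 + intrinsic 2); this is the baseline alveolar pressure.
Equation of motion (constant flow): PIP = Vt/C + R·V̇ + PEEP.
Vt/C = PIP − R·V̇ − PEEP = 32.5 − 10.8×0.65 − 11 = 32.5 − 7.02 − 11 = 14.48 cmH2O.
C = Vt / 14.48 = 430 / 14.48 = 29.696 mL/cmH2O.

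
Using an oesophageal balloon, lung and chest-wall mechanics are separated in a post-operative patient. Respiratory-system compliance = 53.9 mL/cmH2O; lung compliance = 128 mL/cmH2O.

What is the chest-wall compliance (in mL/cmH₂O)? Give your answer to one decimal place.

1/Ccw = 1/Crs − 1/CL.
1/Ccw = 1/53.9 − 1/128 = 0.01074.
Ccw = 93.11 mL/cmH2O.

93.1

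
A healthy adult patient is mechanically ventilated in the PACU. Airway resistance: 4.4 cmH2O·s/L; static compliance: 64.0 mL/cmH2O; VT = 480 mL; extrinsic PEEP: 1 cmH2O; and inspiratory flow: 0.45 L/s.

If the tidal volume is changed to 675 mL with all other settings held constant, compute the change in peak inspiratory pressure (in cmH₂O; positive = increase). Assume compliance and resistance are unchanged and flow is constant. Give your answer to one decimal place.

3.0

PIP = Vt/C + R·V̇ + PEEP (constant-flow equation of motion).
Only the elastic term changes: ΔPIP = ΔVt / C = (675 − 480) / 64.0 = 3.047 cmH2O.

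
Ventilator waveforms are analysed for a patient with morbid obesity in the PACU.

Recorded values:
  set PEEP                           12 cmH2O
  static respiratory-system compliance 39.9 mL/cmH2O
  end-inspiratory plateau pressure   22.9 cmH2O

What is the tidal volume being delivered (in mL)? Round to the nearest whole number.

435

Vt = Cstat × (Pplat − PEEP) = 39.9 × (22.9 − 12) = 39.9 × 10.9 = 434.91 mL.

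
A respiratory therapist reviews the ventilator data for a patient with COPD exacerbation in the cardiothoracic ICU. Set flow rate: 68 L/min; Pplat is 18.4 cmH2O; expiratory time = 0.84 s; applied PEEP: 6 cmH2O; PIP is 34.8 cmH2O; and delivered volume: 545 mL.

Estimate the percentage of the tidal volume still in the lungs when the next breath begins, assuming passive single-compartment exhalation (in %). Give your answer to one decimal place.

Flow: 68 L/min ÷ 60 = 1.1333 L/s.
R = (PIP − Pplat)/V̇ = (34.8 − 18.4) / 1.1333 = 16.4/1.1333 = 14.471 cmH2O·s/L.
C = Vt/(Pplat − PEEP) = 545.0 / (18.4 − 6) = 545.0/12.4 = 43.952 mL/cmH2O.
τ = R × C = 14.471 × 0.04395 L/cmH2O = 0.636 s.
Fraction remaining at end-expiration = e^(−Te/τ) = e^(−0.84/0.636) = 0.2669 → 26.69%.

26.7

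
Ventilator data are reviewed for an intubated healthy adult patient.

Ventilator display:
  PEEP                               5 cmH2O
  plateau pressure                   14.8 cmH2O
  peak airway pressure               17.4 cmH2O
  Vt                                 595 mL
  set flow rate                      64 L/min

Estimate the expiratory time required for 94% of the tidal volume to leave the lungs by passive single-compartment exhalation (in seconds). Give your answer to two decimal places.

Flow: 64 L/min ÷ 60 = 1.0667 L/s.
R = (PIP − Pplat)/V̇ = (17.4 − 14.8) / 1.0667 = 2.6/1.0667 = 2.437 cmH2O·s/L.
C = Vt/(Pplat − PEEP) = 595.0 / (14.8 − 5) = 595.0/9.8 = 60.714 mL/cmH2O.
τ = R × C = 2.437 × 0.06071 L/cmH2O = 0.148 s.
t = −τ·ln(1 − 0.94) = −0.148·ln(0.06) = 0.4164 s.

0.42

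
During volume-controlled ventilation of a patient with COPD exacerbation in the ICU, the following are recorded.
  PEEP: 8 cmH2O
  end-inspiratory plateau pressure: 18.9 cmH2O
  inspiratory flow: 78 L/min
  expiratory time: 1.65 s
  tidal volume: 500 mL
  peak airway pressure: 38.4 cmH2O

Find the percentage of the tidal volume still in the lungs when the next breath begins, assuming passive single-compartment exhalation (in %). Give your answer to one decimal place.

Flow: 78 L/min ÷ 60 = 1.3 L/s.
R = (PIP − Pplat)/V̇ = (38.4 − 18.9) / 1.3 = 19.5/1.3 = 15.0 cmH2O·s/L.
C = Vt/(Pplat − PEEP) = 500.0 / (18.9 − 8) = 500.0/10.9 = 45.872 mL/cmH2O.
τ = R × C = 15.0 × 0.04587 L/cmH2O = 0.6881 s.
Fraction remaining at end-expiration = e^(−Te/τ) = e^(−1.65/0.6881) = 0.09091 → 9.091%.

9.1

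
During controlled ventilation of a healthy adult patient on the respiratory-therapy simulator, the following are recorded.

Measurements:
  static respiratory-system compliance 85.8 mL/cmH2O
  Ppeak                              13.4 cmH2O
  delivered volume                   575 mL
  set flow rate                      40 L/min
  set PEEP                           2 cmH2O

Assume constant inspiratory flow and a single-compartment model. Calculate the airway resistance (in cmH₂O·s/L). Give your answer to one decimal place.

7.0

Flow: 40 L/min ÷ 60 = 0.6667 L/s.
Equation of motion (constant flow): PIP = Vt/C + R·V̇ + PEEP.
R·V̇ = PIP − Vt/C − PEEP = 13.4 − 575/85.8 − 2 = 13.4 − 6.702 − 2 = 4.698 cmH2O.
R = 4.698 / 0.6667 = 7.047 cmH2O·s/L.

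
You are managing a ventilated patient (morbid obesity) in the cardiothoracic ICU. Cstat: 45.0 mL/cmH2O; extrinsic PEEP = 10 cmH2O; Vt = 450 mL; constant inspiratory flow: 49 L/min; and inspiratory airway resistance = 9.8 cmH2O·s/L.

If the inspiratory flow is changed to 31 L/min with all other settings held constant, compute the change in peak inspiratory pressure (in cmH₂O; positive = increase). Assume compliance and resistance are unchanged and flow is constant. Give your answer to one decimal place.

Flow: 49 L/min ÷ 60 = 0.8167 L/s.
New flow: 31 L/min ÷ 60 = 0.5167 L/s.
PIP = Vt/C + R·V̇ + PEEP (constant-flow equation of motion).
Only the resistive term changes: ΔPIP = R × ΔV̇ = 9.8 × (0.5167 − 0.8167) = 9.8 × -0.3 = -2.94 cmH2O.

-2.9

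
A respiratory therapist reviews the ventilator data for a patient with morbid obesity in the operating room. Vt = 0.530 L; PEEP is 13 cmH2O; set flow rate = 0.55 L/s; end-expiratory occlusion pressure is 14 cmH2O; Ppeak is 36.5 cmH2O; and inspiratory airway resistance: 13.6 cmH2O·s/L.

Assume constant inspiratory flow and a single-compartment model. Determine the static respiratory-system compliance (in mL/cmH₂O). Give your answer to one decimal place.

Total PEEP = 14 cmH2O (set 13 + intrinsic 1); this is the baseline alveolar pressure.
Equation of motion (constant flow): PIP = Vt/C + R·V̇ + PEEP.
Vt/C = PIP − R·V̇ − PEEP = 36.5 − 13.6×0.55 − 14 = 36.5 − 7.48 − 14 = 15.02 cmH2O.
C = Vt / 15.02 = 530 / 15.02 = 35.286 mL/cmH2O.

35.3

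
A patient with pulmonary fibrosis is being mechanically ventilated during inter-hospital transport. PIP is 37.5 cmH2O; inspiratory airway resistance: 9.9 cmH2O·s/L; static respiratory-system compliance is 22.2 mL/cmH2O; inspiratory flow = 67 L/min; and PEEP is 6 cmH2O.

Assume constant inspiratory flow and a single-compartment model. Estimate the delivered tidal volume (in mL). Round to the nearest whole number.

Flow: 67 L/min ÷ 60 = 1.1167 L/s.
Equation of motion (constant flow): PIP = Vt/C + R·V̇ + PEEP.
Vt/C = PIP − R·V̇ − PEEP = 37.5 − 11.055 − 6 = 20.445 cmH2O.
Vt = C × 20.445 = 22.2 × 20.445 = 453.88 mL.

454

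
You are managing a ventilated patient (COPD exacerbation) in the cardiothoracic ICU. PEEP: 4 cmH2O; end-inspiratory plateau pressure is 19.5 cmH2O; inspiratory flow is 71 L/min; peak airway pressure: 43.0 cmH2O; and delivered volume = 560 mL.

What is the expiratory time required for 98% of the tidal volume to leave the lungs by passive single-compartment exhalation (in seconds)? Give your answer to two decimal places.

Flow: 71 L/min ÷ 60 = 1.1833 L/s.
R = (PIP − Pplat)/V̇ = (43.0 − 19.5) / 1.1833 = 23.5/1.1833 = 19.86 cmH2O·s/L.
C = Vt/(Pplat − PEEP) = 560.0 / (19.5 − 4) = 560.0/15.5 = 36.129 mL/cmH2O.
τ = R × C = 19.86 × 0.03613 L/cmH2O = 0.7175 s.
t = −τ·ln(1 − 0.98) = −0.7175·ln(0.02) = 2.807 s.

2.81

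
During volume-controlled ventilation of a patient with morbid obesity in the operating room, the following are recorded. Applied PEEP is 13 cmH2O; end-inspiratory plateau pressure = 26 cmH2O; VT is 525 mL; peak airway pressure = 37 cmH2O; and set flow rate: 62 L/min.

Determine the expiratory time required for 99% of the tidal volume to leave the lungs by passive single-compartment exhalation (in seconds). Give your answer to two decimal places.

Flow: 62 L/min ÷ 60 = 1.0333 L/s.
R = (PIP − Pplat)/V̇ = (37 − 26) / 1.0333 = 11.0/1.0333 = 10.646 cmH2O·s/L.
C = Vt/(Pplat − PEEP) = 525.0 / (26 − 13) = 525.0/13.0 = 40.385 mL/cmH2O.
τ = R × C = 10.646 × 0.04039 L/cmH2O = 0.43 s.
t = −τ·ln(1 − 0.99) = −0.43·ln(0.01) = 1.98 s.

1.98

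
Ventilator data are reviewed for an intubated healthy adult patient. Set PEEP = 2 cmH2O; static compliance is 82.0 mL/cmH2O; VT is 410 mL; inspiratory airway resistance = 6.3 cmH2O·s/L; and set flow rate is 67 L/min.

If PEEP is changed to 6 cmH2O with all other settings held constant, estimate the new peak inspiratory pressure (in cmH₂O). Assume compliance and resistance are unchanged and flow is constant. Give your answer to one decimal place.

18.0

Flow: 67 L/min ÷ 60 = 1.1167 L/s.
PIP = Vt/C + R·V̇ + PEEP (constant-flow equation of motion).
Only the baseline term changes: ΔPIP = ΔPEEP = 6 − 2 = 4.0 cmH2O.
Original PIP = 410/82.0 + 6.3×1.1167 + 2 = 14.035 cmH2O; new PIP = 14.035 + (4.0) = 18.035 cmH2O.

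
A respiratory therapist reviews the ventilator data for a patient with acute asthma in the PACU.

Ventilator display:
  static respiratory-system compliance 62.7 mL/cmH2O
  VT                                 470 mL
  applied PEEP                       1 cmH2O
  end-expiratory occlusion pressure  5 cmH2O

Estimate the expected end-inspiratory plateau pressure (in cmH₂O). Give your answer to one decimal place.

End-expiratory occlusion gives total PEEP = 5 cmH2O (intrinsic PEEP = 5 − 1 = 4). Use total PEEP for the elastic gradient.
Pplat = PEEPtotal + Vt / Cstat = 5 + 470 / 62.7 = 5 + 7.496 = 12.496 cmH2O.

12.5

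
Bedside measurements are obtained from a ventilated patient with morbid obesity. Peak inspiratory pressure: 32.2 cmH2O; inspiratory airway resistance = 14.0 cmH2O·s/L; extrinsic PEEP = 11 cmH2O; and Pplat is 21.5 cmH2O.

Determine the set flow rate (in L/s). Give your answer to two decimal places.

flow = (PIP − Pplat) / Raw = 10.7 / 14.0 = 0.7643 L/s.

0.76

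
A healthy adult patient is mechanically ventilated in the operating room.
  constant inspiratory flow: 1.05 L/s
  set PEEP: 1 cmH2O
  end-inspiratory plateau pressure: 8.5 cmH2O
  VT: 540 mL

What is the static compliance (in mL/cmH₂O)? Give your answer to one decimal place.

Cstat = Vt / (Pplat − PEEP) = 540 / (8.5 − 1) = 540 / 7.5 = 72.0 mL/cmH2O.

72.0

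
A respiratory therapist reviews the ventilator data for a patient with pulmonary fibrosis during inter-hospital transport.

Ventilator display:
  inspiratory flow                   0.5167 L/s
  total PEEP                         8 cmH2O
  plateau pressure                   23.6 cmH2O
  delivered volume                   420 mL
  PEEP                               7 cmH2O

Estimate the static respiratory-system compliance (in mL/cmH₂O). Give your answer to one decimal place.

26.9

End-expiratory occlusion gives total PEEP = 8 cmH2O (intrinsic PEEP = 8 − 7 = 1). Use total PEEP for the elastic gradient.
Cstat = Vt / (Pplat − PEEPtotal) = 420 / (23.6 − 8) = 420 / 15.6 = 26.923 mL/cmH2O.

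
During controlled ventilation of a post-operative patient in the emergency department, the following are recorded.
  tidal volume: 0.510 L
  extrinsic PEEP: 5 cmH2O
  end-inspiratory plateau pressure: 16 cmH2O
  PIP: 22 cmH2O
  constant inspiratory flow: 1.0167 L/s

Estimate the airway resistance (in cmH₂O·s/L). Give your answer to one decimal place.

5.9

Raw = (PIP − Pplat) / flow = (22 − 16) / 1.0167 = 6.0 / 1.0167 = 5.901 cmH2O·s/L.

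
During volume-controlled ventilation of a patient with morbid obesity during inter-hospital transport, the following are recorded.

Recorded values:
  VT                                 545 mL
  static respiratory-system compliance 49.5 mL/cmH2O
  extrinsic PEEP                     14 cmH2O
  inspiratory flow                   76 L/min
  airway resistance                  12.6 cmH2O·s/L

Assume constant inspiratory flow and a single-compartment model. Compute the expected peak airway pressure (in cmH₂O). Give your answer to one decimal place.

41.0

Flow: 76 L/min ÷ 60 = 1.2667 L/s.
Equation of motion (constant flow): PIP = Vt/C + R·V̇ + PEEP.
PIP = 545/49.5 + 12.6×1.2667 + 14 = 11.01 + 15.96 + 14 = 40.97 cmH2O.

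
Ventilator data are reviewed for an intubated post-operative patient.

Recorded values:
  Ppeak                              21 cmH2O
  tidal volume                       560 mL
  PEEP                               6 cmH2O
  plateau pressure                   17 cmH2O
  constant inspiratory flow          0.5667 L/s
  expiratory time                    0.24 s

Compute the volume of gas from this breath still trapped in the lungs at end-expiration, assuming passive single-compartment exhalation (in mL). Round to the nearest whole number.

287

R = (PIP − Pplat)/V̇ = (21 − 17) / 0.5667 = 4.0/0.5667 = 7.058 cmH2O·s/L.
C = Vt/(Pplat − PEEP) = 560.0 / (17 − 6) = 560.0/11.0 = 50.909 mL/cmH2O.
τ = R × C = 7.058 × 0.05091 L/cmH2O = 0.3593 s.
Fraction remaining = e^(−Te/τ) = e^(−0.24/0.3593) = 0.5128.
Trapped volume = 560.0 × 0.5128 = 287.17 mL.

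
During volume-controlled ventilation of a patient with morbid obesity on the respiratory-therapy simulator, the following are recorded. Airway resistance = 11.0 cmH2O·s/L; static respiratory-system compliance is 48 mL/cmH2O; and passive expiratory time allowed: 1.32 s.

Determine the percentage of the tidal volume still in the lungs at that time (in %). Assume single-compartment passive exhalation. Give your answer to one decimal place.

τ = R × C = 11.0 × 48 mL/cmH2O = 11.0 × 0.048 L/cmH2O = 0.528 s.
Passive exhalation: V(t)/V₀ = e^(−t/τ) = e^(−1.32/0.528) = 0.08208.
Fraction remaining = 0.08208 → 8.208%.

8.2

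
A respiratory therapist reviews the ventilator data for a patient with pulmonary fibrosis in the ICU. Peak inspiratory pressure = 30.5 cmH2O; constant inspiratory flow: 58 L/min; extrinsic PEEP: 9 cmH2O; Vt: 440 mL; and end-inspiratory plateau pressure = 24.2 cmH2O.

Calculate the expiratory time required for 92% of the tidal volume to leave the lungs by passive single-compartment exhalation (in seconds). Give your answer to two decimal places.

0.48

Flow: 58 L/min ÷ 60 = 0.9667 L/s.
R = (PIP − Pplat)/V̇ = (30.5 − 24.2) / 0.9667 = 6.3/0.9667 = 6.517 cmH2O·s/L.
C = Vt/(Pplat − PEEP) = 440.0 / (24.2 − 9) = 440.0/15.2 = 28.947 mL/cmH2O.
τ = R × C = 6.517 × 0.02895 L/cmH2O = 0.1887 s.
t = −τ·ln(1 − 0.92) = −0.1887·ln(0.08) = 0.4766 s.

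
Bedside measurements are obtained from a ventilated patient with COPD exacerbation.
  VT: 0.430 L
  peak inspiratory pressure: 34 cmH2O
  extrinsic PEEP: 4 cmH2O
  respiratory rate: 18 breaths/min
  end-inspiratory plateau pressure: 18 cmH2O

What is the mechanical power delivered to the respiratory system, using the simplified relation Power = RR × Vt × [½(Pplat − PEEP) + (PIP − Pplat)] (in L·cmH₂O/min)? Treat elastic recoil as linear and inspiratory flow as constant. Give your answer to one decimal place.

178.0

Per-breath work = Vt × [½(Pplat−PEEP) + (PIP−Pplat)] = 0.430 × [0.5×14.0 + 16.0] = 0.430 × 23.0 = 9.89 L·cmH2O.
Power = 18 × 9.89 = 178.02 L·cmH2O/min.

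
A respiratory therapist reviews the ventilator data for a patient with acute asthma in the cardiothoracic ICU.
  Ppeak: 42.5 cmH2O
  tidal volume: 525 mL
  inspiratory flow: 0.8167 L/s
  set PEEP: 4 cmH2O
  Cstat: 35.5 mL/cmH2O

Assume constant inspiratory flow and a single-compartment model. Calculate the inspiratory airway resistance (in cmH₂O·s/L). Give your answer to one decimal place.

29.0

Equation of motion (constant flow): PIP = Vt/C + R·V̇ + PEEP.
R·V̇ = PIP − Vt/C − PEEP = 42.5 − 525/35.5 − 4 = 42.5 − 14.789 − 4 = 23.711 cmH2O.
R = 23.711 / 0.8167 = 29.033 cmH2O·s/L.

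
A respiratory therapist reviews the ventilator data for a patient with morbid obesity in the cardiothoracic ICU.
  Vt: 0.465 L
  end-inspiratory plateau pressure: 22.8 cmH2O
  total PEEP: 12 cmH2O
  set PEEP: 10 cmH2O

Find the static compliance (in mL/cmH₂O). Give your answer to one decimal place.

43.1

End-expiratory occlusion gives total PEEP = 12 cmH2O (intrinsic PEEP = 12 − 10 = 2). Use total PEEP for the elastic gradient.
Cstat = Vt / (Pplat − PEEPtotal) = 465 / (22.8 − 12) = 465 / 10.8 = 43.056 mL/cmH2O.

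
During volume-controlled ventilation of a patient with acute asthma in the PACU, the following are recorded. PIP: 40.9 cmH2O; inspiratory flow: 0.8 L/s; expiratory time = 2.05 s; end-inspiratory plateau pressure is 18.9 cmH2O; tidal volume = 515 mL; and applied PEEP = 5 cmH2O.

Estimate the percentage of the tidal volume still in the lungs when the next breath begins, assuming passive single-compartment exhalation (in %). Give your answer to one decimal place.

R = (PIP − Pplat)/V̇ = (40.9 − 18.9) / 0.8 = 22.0/0.8 = 27.5 cmH2O·s/L.
C = Vt/(Pplat − PEEP) = 515.0 / (18.9 − 5) = 515.0/13.9 = 37.05 mL/cmH2O.
τ = R × C = 27.5 × 0.03705 L/cmH2O = 1.019 s.
Fraction remaining at end-expiration = e^(−Te/τ) = e^(−2.05/1.019) = 0.1338 → 13.38%.

13.4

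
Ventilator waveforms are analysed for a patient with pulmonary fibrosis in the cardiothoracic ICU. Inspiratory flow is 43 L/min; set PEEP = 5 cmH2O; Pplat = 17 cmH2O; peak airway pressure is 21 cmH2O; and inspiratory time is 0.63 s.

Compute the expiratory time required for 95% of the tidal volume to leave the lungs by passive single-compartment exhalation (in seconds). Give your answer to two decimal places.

0.63

Flow: 43 L/min ÷ 60 = 0.7167 L/s.
Vt = flow × Ti = 0.7167 L/s × 0.63 s × 1000 mL/L = 451.52 mL.
R = (PIP − Pplat)/V̇ = (21 − 17) / 0.7167 = 4.0/0.7167 = 5.581 cmH2O·s/L.
C = Vt/(Pplat − PEEP) = 451.52 / (17 − 5) = 451.52/12.0 = 37.627 mL/cmH2O.
τ = R × C = 5.581 × 0.03763 L/cmH2O = 0.21 s.
t = −τ·ln(1 − 0.95) = −0.21·ln(0.05) = 0.6291 s.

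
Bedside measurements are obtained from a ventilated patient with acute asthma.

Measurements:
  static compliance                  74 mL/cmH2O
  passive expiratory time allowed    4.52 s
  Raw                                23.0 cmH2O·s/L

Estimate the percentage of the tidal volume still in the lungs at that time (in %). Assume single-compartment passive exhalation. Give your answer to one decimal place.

τ = R × C = 23.0 × 74 mL/cmH2O = 23.0 × 0.074 L/cmH2O = 1.702 s.
Passive exhalation: V(t)/V₀ = e^(−t/τ) = e^(−4.52/1.702) = 0.07025.
Fraction remaining = 0.07025 → 7.025%.

7.0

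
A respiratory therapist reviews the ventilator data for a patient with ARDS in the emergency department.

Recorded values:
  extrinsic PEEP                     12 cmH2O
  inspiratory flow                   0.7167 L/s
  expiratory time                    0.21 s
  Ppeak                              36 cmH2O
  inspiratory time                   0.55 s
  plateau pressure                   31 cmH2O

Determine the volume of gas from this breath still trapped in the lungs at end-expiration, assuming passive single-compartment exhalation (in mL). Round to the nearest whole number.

Vt = flow × Ti = 0.7167 L/s × 0.55 s × 1000 mL/L = 394.19 mL.
R = (PIP − Pplat)/V̇ = (36 − 31) / 0.7167 = 5.0/0.7167 = 6.976 cmH2O·s/L.
C = Vt/(Pplat − PEEP) = 394.19 / (31 − 12) = 394.19/19.0 = 20.747 mL/cmH2O.
τ = R × C = 6.976 × 0.02075 L/cmH2O = 0.1448 s.
Fraction remaining = e^(−Te/τ) = e^(−0.21/0.1448) = 0.2345.
Trapped volume = 394.19 × 0.2345 = 92.438 mL.

92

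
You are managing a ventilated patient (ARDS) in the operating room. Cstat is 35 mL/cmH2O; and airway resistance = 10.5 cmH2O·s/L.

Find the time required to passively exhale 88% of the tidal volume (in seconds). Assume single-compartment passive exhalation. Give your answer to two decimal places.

0.78

τ = R × C = 10.5 × 35 mL/cmH2O = 10.5 × 0.035 L/cmH2O = 0.3675 s.
Exhaled fraction f = 1 − e^(−t/τ) → t = −τ·ln(1 − f) = −0.3675·ln(0.12) = 0.7792 s.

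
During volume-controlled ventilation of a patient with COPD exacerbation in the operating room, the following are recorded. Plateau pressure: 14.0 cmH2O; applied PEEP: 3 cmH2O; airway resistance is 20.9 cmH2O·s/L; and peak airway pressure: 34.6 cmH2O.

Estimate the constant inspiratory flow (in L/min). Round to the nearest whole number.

59

flow = (PIP − Pplat) / Raw = (34.6 − 14.0) / 20.9 = 0.9856 L/s × 60 = 59.136 L/min.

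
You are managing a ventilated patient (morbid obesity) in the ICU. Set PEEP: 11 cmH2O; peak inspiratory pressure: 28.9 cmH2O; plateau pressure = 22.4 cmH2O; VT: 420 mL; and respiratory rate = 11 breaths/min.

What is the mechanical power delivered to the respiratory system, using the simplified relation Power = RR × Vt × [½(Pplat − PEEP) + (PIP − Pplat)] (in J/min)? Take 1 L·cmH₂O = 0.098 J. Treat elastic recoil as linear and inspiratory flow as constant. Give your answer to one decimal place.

Per-breath work = Vt × [½(Pplat−PEEP) + (PIP−Pplat)] = 0.420 × [0.5×11.4 + 6.5] = 0.420 × 12.2 = 5.124 L·cmH2O.
Power = 11 × 5.124 = 56.364 L·cmH2O/min.
× 0.098 J/(L·cmH2O) → 5.524 J/min.

5.5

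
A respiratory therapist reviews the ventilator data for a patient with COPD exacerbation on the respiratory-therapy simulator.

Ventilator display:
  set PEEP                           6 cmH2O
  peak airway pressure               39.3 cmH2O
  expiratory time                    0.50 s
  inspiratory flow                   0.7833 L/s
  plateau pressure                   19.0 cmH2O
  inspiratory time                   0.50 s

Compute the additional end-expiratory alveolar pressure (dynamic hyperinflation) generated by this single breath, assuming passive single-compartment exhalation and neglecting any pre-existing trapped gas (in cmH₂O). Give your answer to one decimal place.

Vt = flow × Ti = 0.7833 L/s × 0.50 s × 1000 mL/L = 391.65 mL.
R = (PIP − Pplat)/V̇ = (39.3 − 19.0) / 0.7833 = 20.3/0.7833 = 25.916 cmH2O·s/L.
C = Vt/(Pplat − PEEP) = 391.65 / (19.0 − 6) = 391.65/13.0 = 30.127 mL/cmH2O.
τ = R × C = 25.916 × 0.03013 L/cmH2O = 0.7808 s.
Fraction remaining = e^(−Te/τ) = e^(−0.50/0.7808) = 0.5271; trapped volume = 391.65 × 0.5271 = 206.44 mL.
Additional alveolar pressure from trapping ≈ V_trapped / C = 206.44 / 30.127 = 6.852 cmH2O.

6.9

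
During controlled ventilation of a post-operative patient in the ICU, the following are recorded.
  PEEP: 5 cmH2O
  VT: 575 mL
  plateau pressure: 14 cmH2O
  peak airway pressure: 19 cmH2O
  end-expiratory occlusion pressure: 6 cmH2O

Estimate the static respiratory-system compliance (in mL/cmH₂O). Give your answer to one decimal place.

End-expiratory occlusion gives total PEEP = 6 cmH2O (intrinsic PEEP = 6 − 5 = 1). Use total PEEP for the elastic gradient.
Cstat = Vt / (Pplat − PEEPtotal) = 575 / (14 − 6) = 575 / 8.0 = 71.875 mL/cmH2O.

71.9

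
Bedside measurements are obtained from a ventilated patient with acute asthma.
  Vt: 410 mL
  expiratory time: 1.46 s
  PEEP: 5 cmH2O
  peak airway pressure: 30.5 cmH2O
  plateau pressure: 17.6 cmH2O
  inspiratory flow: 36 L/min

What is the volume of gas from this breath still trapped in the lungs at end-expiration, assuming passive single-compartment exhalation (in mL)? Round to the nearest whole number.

Flow: 36 L/min ÷ 60 = 0.6 L/s.
R = (PIP − Pplat)/V̇ = (30.5 − 17.6) / 0.6 = 12.9/0.6 = 21.5 cmH2O·s/L.
C = Vt/(Pplat − PEEP) = 410.0 / (17.6 − 5) = 410.0/12.6 = 32.54 mL/cmH2O.
τ = R × C = 21.5 × 0.03254 L/cmH2O = 0.6996 s.
Fraction remaining = e^(−Te/τ) = e^(−1.46/0.6996) = 0.1241.
Trapped volume = 410.0 × 0.1241 = 50.881 mL.

51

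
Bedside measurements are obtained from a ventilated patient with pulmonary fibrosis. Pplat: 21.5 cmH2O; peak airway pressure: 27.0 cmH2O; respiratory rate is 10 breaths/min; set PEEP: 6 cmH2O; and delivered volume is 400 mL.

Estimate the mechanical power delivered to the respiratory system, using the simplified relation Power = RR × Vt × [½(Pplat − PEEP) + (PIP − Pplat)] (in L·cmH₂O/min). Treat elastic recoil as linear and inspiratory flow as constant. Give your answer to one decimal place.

53.0

Per-breath work = Vt × [½(Pplat−PEEP) + (PIP−Pplat)] = 0.400 × [0.5×15.5 + 5.5] = 0.400 × 13.25 = 5.3 L·cmH2O.
Power = 10 × 5.3 = 53.0 L·cmH2O/min.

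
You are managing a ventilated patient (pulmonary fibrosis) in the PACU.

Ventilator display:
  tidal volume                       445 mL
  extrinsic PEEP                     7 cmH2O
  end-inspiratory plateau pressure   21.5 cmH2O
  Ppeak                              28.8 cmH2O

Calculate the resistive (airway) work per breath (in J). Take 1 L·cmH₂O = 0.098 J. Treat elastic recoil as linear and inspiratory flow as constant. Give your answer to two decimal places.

With constant inspiratory flow the resistive pressure is constant at PIP − Pplat = 28.8 − 21.5 = 7.3 cmH2O, so resistive work = 7.3 × 0.445 = 3.249 L·cmH2O.
× 0.098 J/(L·cmH2O) → 0.3184 J.

0.32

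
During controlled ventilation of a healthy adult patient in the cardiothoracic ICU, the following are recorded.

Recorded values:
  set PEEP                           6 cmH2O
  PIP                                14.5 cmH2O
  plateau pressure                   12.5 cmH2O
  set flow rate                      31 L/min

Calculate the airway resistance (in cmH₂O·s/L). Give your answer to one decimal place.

3.9

Flow: 31 L/min ÷ 60 = 0.5167 L/s.
Raw = (PIP − Pplat) / flow = (14.5 − 12.5) / 0.5167 = 2.0 / 0.5167 = 3.871 cmH2O·s/L.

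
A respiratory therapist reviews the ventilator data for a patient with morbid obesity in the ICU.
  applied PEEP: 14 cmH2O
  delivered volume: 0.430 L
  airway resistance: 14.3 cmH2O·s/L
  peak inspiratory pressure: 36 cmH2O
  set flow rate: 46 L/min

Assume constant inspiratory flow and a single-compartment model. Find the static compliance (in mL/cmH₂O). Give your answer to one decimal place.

Flow: 46 L/min ÷ 60 = 0.7667 L/s.
Equation of motion (constant flow): PIP = Vt/C + R·V̇ + PEEP.
Vt/C = PIP − R·V̇ − PEEP = 36 − 14.3×0.7667 − 14 = 36 − 10.964 − 14 = 11.036 cmH2O.
C = Vt / 11.036 = 430 / 11.036 = 38.963 mL/cmH2O.

39.0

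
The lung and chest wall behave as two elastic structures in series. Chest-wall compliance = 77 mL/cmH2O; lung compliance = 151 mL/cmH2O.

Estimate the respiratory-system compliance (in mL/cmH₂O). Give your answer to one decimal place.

Lung and chest wall are elastances in series: 1/Crs = 1/CL + 1/Ccw.
1/Crs = 1/151 + 1/77 = 0.01961.
Crs = 50.994 mL/cmH2O.

51.0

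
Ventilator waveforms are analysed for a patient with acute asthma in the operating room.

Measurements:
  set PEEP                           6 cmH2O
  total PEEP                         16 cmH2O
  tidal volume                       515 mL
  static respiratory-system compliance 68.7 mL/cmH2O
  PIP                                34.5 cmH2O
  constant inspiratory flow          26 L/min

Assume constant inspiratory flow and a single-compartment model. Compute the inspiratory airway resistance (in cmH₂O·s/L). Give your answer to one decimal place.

25.4

Flow: 26 L/min ÷ 60 = 0.4333 L/s.
Total PEEP = 16 cmH2O (set 6 + intrinsic 10); this is the baseline alveolar pressure.
Equation of motion (constant flow): PIP = Vt/C + R·V̇ + PEEP.
R·V̇ = PIP − Vt/C − PEEP = 34.5 − 515/68.7 − 16 = 34.5 − 7.496 − 16 = 11.004 cmH2O.
R = 11.004 / 0.4333 = 25.396 cmH2O·s/L.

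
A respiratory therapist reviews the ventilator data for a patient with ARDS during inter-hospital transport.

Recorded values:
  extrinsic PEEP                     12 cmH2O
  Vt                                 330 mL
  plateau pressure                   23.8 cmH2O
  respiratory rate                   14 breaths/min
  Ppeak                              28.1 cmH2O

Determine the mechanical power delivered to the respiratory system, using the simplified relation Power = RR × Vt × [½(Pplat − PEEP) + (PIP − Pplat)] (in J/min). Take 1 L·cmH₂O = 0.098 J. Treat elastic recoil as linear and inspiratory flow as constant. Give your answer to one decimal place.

Per-breath work = Vt × [½(Pplat−PEEP) + (PIP−Pplat)] = 0.330 × [0.5×11.8 + 4.3] = 0.330 × 10.2 = 3.366 L·cmH2O.
Power = 14 × 3.366 = 47.124 L·cmH2O/min.
× 0.098 J/(L·cmH2O) → 4.618 J/min.

4.6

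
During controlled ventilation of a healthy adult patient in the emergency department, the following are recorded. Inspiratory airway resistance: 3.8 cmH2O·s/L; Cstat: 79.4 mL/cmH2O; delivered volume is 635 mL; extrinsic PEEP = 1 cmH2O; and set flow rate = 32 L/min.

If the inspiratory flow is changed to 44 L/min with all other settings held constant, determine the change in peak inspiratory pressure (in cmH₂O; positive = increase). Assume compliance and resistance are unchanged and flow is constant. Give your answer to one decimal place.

Flow: 32 L/min ÷ 60 = 0.5333 L/s.
New flow: 44 L/min ÷ 60 = 0.7333 L/s.
PIP = Vt/C + R·V̇ + PEEP (constant-flow equation of motion).
Only the resistive term changes: ΔPIP = R × ΔV̇ = 3.8 × (0.7333 − 0.5333) = 3.8 × 0.2 = 0.76 cmH2O.

0.8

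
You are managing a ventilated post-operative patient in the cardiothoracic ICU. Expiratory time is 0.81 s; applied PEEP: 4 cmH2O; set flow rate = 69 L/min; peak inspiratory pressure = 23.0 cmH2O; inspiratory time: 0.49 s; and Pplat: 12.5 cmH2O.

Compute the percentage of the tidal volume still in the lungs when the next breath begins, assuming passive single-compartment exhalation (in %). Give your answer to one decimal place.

26.2

Flow: 69 L/min ÷ 60 = 1.15 L/s.
Vt = flow × Ti = 1.15 L/s × 0.49 s × 1000 mL/L = 563.5 mL.
R = (PIP − Pplat)/V̇ = (23.0 − 12.5) / 1.15 = 10.5/1.15 = 9.13 cmH2O·s/L.
C = Vt/(Pplat − PEEP) = 563.5 / (12.5 − 4) = 563.5/8.5 = 66.294 mL/cmH2O.
τ = R × C = 9.13 × 0.06629 L/cmH2O = 0.6052 s.
Fraction remaining at end-expiration = e^(−Te/τ) = e^(−0.81/0.6052) = 0.2623 → 26.23%.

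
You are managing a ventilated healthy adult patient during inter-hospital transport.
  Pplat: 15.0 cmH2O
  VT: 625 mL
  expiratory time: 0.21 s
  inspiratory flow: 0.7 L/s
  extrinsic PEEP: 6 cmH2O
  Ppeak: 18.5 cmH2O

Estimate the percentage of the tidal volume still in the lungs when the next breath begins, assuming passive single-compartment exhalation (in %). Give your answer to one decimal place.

54.6

R = (PIP − Pplat)/V̇ = (18.5 − 15.0) / 0.7 = 3.5/0.7 = 5.0 cmH2O·s/L.
C = Vt/(Pplat − PEEP) = 625.0 / (15.0 − 6) = 625.0/9.0 = 69.444 mL/cmH2O.
τ = R × C = 5.0 × 0.06944 L/cmH2O = 0.3472 s.
Fraction remaining at end-expiration = e^(−Te/τ) = e^(−0.21/0.3472) = 0.5462 → 54.62%.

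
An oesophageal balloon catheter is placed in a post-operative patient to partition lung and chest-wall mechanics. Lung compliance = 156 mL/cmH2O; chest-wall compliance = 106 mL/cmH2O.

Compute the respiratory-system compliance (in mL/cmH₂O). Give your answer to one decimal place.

Lung and chest wall are elastances in series: 1/Crs = 1/CL + 1/Ccw.
1/Crs = 1/156 + 1/106 = 0.01584.
Crs = 63.131 mL/cmH2O.

63.1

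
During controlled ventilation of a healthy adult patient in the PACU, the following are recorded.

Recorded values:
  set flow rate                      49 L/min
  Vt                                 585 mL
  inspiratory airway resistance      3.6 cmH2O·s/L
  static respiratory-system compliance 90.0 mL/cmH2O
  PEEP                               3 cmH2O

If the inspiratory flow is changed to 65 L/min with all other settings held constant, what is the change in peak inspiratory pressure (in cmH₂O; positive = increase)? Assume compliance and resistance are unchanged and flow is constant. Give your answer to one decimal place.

1.0

Flow: 49 L/min ÷ 60 = 0.8167 L/s.
New flow: 65 L/min ÷ 60 = 1.0833 L/s.
PIP = Vt/C + R·V̇ + PEEP (constant-flow equation of motion).
Only the resistive term changes: ΔPIP = R × ΔV̇ = 3.6 × (1.0833 − 0.8167) = 3.6 × 0.2666 = 0.9598 cmH2O.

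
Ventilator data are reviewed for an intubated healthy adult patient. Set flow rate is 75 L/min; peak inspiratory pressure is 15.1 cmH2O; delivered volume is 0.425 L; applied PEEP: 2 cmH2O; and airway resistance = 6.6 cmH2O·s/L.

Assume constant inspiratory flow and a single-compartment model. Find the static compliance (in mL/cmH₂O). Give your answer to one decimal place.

Flow: 75 L/min ÷ 60 = 1.25 L/s.
Equation of motion (constant flow): PIP = Vt/C + R·V̇ + PEEP.
Vt/C = PIP − R·V̇ − PEEP = 15.1 − 6.6×1.25 − 2 = 15.1 − 8.25 − 2 = 4.85 cmH2O.
C = Vt / 4.85 = 425 / 4.85 = 87.629 mL/cmH2O.

87.6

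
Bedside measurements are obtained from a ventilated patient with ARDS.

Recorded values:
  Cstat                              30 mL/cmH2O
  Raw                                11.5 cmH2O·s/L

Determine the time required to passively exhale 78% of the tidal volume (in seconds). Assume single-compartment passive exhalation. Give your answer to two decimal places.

0.52

τ = R × C = 11.5 × 30 mL/cmH2O = 11.5 × 0.030 L/cmH2O = 0.345 s.
Exhaled fraction f = 1 − e^(−t/τ) → t = −τ·ln(1 − f) = −0.345·ln(0.22) = 0.5224 s.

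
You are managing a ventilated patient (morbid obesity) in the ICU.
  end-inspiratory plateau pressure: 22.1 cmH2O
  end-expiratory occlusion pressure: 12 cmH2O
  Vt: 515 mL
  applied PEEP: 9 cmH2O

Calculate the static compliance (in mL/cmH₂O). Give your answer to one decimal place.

51.0

End-expiratory occlusion gives total PEEP = 12 cmH2O (intrinsic PEEP = 12 − 9 = 3). Use total PEEP for the elastic gradient.
Cstat = Vt / (Pplat − PEEPtotal) = 515 / (22.1 − 12) = 515 / 10.1 = 50.99 mL/cmH2O.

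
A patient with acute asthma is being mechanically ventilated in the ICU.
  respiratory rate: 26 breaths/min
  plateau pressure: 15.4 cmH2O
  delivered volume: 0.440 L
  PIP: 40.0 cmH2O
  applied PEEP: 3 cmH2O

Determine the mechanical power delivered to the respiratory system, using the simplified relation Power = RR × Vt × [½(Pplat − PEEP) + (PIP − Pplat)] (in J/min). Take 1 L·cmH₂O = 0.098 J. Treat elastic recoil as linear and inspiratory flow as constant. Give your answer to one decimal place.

34.5

Per-breath work = Vt × [½(Pplat−PEEP) + (PIP−Pplat)] = 0.440 × [0.5×12.4 + 24.6] = 0.440 × 30.8 = 13.552 L·cmH2O.
Power = 26 × 13.552 = 352.35 L·cmH2O/min.
× 0.098 J/(L·cmH2O) → 34.53 J/min.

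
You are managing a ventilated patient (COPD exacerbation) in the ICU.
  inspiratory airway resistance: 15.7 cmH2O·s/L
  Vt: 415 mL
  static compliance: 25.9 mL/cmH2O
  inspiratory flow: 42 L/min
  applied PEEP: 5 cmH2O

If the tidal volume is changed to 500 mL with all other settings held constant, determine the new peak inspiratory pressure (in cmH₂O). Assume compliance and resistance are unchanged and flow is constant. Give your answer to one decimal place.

35.3

Flow: 42 L/min ÷ 60 = 0.7 L/s.
PIP = Vt/C + R·V̇ + PEEP (constant-flow equation of motion).
Only the elastic term changes: ΔPIP = ΔVt / C = (500 − 415) / 25.9 = 3.282 cmH2O.
Original PIP = 415/25.9 + 15.7×0.7 + 5 = 32.013 cmH2O; new PIP = 32.013 + (3.282) = 35.295 cmH2O.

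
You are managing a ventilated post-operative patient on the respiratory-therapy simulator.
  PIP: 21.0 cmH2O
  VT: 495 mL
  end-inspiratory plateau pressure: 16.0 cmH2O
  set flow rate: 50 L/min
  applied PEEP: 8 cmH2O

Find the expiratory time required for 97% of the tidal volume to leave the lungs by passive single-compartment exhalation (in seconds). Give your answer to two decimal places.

1.30

Flow: 50 L/min ÷ 60 = 0.8333 L/s.
R = (PIP − Pplat)/V̇ = (21.0 − 16.0) / 0.8333 = 5.0/0.8333 = 6.0 cmH2O·s/L.
C = Vt/(Pplat − PEEP) = 495.0 / (16.0 − 8) = 495.0/8.0 = 61.875 mL/cmH2O.
τ = R × C = 6.0 × 0.06188 L/cmH2O = 0.3713 s.
t = −τ·ln(1 − 0.97) = −0.3713·ln(0.03) = 1.302 s.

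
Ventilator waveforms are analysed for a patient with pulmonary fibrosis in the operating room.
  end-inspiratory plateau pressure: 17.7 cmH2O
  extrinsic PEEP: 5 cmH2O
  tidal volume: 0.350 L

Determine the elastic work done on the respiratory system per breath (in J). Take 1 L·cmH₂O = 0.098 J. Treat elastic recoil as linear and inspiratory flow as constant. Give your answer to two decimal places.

Elastic work ≈ ½ × (Pplat − PEEP) × Vt = 0.5 × (17.7 − 5) × 0.350 L = 0.5 × 12.7 × 0.350 = 2.223 L·cmH2O.
× 0.098 J/(L·cmH2O) → 0.2179 J.

0.22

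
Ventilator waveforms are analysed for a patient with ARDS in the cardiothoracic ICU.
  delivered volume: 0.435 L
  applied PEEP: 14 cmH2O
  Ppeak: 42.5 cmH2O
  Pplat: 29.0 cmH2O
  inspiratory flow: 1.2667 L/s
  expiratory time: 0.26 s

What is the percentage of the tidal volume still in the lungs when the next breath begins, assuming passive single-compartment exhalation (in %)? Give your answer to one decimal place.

43.1

R = (PIP − Pplat)/V̇ = (42.5 − 29.0) / 1.2667 = 13.5/1.2667 = 10.658 cmH2O·s/L.
C = Vt/(Pplat − PEEP) = 435.0 / (29.0 − 14) = 435.0/15.0 = 29.0 mL/cmH2O.
τ = R × C = 10.658 × 0.029 L/cmH2O = 0.3091 s.
Fraction remaining at end-expiration = e^(−Te/τ) = e^(−0.26/0.3091) = 0.4312 → 43.12%.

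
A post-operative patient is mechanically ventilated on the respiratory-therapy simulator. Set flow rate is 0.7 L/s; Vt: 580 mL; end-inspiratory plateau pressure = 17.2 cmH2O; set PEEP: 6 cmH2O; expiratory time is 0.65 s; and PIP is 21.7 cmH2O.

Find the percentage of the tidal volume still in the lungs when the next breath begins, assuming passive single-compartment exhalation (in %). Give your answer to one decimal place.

R = (PIP − Pplat)/V̇ = (21.7 − 17.2) / 0.7 = 4.5/0.7 = 6.429 cmH2O·s/L.
C = Vt/(Pplat − PEEP) = 580.0 / (17.2 − 6) = 580.0/11.2 = 51.786 mL/cmH2O.
τ = R × C = 6.429 × 0.05179 L/cmH2O = 0.333 s.
Fraction remaining at end-expiration = e^(−Te/τ) = e^(−0.65/0.333) = 0.142 → 14.2%.

14.2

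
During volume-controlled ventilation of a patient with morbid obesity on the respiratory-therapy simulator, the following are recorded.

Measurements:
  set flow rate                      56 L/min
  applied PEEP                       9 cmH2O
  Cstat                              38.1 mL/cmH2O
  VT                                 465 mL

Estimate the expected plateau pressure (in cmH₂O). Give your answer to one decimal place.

Pplat = PEEP + Vt / Cstat = 9 + 465 / 38.1 = 9 + 12.205 = 21.205 cmH2O.

21.2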